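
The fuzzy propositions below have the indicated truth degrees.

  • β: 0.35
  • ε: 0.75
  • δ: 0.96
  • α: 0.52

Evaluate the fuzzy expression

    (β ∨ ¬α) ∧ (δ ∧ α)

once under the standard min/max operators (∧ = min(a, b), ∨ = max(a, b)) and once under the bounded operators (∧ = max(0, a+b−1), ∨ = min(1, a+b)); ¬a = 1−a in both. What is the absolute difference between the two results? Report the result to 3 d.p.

Under standard min/max:
  ¬α = 1 − 0.52 = 0.48
  β ∨ ¬α = max(a, b) on (0.35, 0.48) = 0.48
  δ ∧ α = min(a, b) on (0.96, 0.52) = 0.52
  (β ∨ ¬α) ∧ (δ ∧ α) = min(a, b) on (0.48, 0.52) = 0.48
  → value = 0.4800
Under bounded:
  ¬α = 1 − 0.52 = 0.48
  β ∨ ¬α = min(1, a+b) on (0.35, 0.48) = 0.83
  δ ∧ α = max(0, a+b−1) on (0.96, 0.52) = 0.48
  (β ∨ ¬α) ∧ (δ ∧ α) = max(0, a+b−1) on (0.83, 0.48) = 0.31
  → value = 0.3100
|0.4800 − 0.3100| = 0.170

0.170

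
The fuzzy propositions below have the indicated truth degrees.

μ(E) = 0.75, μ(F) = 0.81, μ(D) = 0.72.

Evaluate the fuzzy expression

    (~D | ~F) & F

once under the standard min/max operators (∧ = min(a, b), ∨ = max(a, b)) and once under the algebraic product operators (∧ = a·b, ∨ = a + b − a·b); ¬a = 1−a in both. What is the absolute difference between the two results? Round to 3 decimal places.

0.058

Under standard min/max:
  ~D = 1 − 0.72 = 0.28
  ~F = 1 − 0.81 = 0.19
  ~D | ~F = max(a, b) on (0.28, 0.19) = 0.28
  (~D | ~F) & F = min(a, b) on (0.28, 0.81) = 0.28
  → value = 0.2800
Under algebraic product:
  ~D = 1 − 0.7200 = 0.2800
  ~F = 1 − 0.8100 = 0.1900
  ~D | ~F = a + b − a·b on (0.2800, 0.1900) = 0.4168
  (~D | ~F) & F = a·b on (0.4168, 0.8100) = 0.3376
  → value = 0.3376
|0.2800 − 0.3376| = 0.058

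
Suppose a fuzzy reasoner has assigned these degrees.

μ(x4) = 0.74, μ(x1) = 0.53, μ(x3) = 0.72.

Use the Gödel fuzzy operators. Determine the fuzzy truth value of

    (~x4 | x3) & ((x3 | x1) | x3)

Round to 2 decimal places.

0.72

~x4 = 1 − 0.74 = 0.26
~x4 | x3 = max(a, b) on (0.26, 0.72) = 0.72
x3 | x1 = max(a, b) on (0.72, 0.53) = 0.72
(x3 | x1) | x3 = max(a, b) on (0.72, 0.72) = 0.72
(~x4 | x3) & ((x3 | x1) | x3) = min(a, b) on (0.72, 0.72) = 0.72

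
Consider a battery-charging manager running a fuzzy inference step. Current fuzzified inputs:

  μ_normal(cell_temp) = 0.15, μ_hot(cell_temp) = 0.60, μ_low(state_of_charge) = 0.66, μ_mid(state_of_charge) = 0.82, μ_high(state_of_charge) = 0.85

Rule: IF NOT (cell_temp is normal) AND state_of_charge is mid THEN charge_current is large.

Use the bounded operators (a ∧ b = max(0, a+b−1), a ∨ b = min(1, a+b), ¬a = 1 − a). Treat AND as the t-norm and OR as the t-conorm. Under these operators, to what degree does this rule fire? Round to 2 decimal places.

0.67

firing strength: ¬normal=1−0.15=0.85, mid=0.82; AND[max(0, a+b−1)] → w = 0.67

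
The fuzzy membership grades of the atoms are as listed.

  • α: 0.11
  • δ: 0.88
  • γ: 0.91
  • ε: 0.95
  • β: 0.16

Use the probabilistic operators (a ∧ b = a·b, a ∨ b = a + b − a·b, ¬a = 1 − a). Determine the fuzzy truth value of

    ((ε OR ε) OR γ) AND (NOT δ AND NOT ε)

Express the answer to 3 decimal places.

0.006

ε OR ε = a + b − a·b on (0.9500, 0.9500) = 0.9975
(ε OR ε) OR γ = a + b − a·b on (0.9975, 0.9100) = 0.9998
NOT δ = 1 − 0.8800 = 0.1200
NOT ε = 1 − 0.9500 = 0.0500
NOT δ AND NOT ε = a·b on (0.1200, 0.0500) = 0.0060
((ε OR ε) OR γ) AND (NOT δ AND NOT ε) = a·b on (0.9998, 0.0060) = 0.0060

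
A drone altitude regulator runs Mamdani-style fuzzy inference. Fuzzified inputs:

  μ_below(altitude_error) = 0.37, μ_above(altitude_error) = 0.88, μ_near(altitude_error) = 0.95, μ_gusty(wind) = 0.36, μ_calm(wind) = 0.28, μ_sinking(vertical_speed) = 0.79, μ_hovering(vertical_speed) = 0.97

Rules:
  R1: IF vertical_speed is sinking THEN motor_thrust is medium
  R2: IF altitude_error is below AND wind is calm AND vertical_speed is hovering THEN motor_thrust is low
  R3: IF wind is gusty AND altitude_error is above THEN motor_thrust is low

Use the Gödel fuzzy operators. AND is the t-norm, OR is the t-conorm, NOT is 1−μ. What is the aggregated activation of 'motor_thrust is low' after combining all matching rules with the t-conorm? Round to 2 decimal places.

0.36

R1: sinking=0.79 → w = 0.79
R2: below=0.37, calm=0.28, hovering=0.97; AND[min(a, b)] → w = 0.28
R3: gusty=0.36, above=0.88; AND[min(a, b)] → w = 0.36
Rules with consequent 'low': {R2, R3} → strengths 0.28, 0.36
Aggregate via t-conorm [max(a, b)]: 0.36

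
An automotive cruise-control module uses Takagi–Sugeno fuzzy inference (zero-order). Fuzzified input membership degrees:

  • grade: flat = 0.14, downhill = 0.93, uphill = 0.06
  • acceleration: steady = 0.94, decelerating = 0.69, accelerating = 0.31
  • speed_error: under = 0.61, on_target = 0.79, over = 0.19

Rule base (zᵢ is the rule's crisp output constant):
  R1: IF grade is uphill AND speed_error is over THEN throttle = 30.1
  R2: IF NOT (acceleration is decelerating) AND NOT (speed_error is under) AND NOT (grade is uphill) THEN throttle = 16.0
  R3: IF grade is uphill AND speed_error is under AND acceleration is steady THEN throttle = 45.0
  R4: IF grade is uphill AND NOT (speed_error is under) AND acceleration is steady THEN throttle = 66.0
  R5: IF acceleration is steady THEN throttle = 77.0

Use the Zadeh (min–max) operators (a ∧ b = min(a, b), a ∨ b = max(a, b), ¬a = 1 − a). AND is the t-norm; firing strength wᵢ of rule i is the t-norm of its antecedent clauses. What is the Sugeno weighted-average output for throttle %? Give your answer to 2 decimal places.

60.00

R1 (z=30.1): uphill=0.06, over=0.19; AND[min(a, b)] → w = 0.06
R2 (z=16.0): ¬decelerating=1−0.69=0.31, ¬under=1−0.61=0.39, ¬uphill=1−0.06=0.94; AND[min(a, b)] → w = 0.31
R3 (z=45.0): uphill=0.06, under=0.61, steady=0.94; AND[min(a, b)] → w = 0.06
R4 (z=66.0): uphill=0.06, ¬under=1−0.61=0.39, steady=0.94; AND[min(a, b)] → w = 0.06
R5 (z=77.0): steady=0.94 → w = 0.94
Weighted average = (0.06·30.1 + 0.31·16.0 + 0.06·45.0 + 0.06·66.0 + 0.94·77.0) / (0.06 + 0.31 + 0.06 + 0.06 + 0.94)
  = 85.8060 / 1.4300 = 60.00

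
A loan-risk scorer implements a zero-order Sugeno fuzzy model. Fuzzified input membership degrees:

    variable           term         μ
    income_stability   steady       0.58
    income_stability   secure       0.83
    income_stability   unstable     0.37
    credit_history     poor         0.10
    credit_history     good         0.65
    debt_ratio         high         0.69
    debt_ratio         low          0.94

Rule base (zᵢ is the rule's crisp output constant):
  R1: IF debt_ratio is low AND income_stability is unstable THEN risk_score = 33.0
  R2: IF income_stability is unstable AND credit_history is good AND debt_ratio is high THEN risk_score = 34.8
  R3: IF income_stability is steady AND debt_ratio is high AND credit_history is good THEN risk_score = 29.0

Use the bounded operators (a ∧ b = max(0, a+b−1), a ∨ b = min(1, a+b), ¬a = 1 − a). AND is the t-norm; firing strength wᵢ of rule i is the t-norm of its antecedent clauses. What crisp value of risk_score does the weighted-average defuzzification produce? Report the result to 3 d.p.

R1 (z=33.0): low=0.94, unstable=0.37; AND[max(0, a+b−1)] → w = 0.31
R2 (z=34.8): unstable=0.37, good=0.65, high=0.69; AND[max(0, a+b−1)] → w = 0.00
R3 (z=29.0): steady=0.58, high=0.69, good=0.65; AND[max(0, a+b−1)] → w = 0.00
Weighted average = (0.31·33.0 + 0.00·34.8 + 0.00·29.0) / (0.31 + 0.00 + 0.00)
  = 10.2300 / 0.3100 = 33.000

33.000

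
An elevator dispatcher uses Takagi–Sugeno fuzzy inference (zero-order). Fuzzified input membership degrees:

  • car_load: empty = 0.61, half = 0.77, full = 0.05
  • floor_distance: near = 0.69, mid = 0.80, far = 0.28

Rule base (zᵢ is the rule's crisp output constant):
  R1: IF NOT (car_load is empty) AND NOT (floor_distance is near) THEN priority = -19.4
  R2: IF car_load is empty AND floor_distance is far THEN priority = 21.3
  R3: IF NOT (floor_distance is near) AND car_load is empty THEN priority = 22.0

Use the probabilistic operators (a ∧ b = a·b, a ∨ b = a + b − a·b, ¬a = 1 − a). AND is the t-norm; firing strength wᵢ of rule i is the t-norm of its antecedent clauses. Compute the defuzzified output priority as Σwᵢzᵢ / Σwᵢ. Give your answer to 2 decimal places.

R1 (z=-19.4): ¬empty=1−0.61=0.39, ¬near=1−0.69=0.31; AND[a·b] → w = 0.1209
R2 (z=21.3): empty=0.61, far=0.28; AND[a·b] → w = 0.1708
R3 (z=22.0): ¬near=1−0.69=0.31, empty=0.61; AND[a·b] → w = 0.1891
Weighted average = (0.1209·-19.4 + 0.1708·21.3 + 0.1891·22.0) / (0.1209 + 0.1708 + 0.1891)
  = 5.4528 / 0.4808 = 11.34

11.34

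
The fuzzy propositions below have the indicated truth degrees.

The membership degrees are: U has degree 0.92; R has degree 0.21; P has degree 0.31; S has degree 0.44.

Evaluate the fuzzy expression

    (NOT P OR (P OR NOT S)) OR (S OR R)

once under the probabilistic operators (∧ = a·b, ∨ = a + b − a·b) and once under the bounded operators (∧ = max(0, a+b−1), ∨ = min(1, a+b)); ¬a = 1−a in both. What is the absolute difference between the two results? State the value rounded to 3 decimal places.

0.042

Under probabilistic:
  NOT P = 1 − 0.3100 = 0.6900
  NOT S = 1 − 0.4400 = 0.5600
  P OR NOT S = a + b − a·b on (0.3100, 0.5600) = 0.6964
  NOT P OR (P OR NOT S) = a + b − a·b on (0.6900, 0.6964) = 0.9059
  S OR R = a + b − a·b on (0.4400, 0.2100) = 0.5576
  (NOT P OR (P OR NOT S)) OR (S OR R) = a + b − a·b on (0.9059, 0.5576) = 0.9584
  → value = 0.9584
Under bounded:
  NOT P = 1 − 0.31 = 0.69
  NOT S = 1 − 0.44 = 0.56
  P OR NOT S = min(1, a+b) on (0.31, 0.56) = 0.87
  NOT P OR (P OR NOT S) = min(1, a+b) on (0.69, 0.87) = 1.00
  S OR R = min(1, a+b) on (0.44, 0.21) = 0.65
  (NOT P OR (P OR NOT S)) OR (S OR R) = min(1, a+b) on (1.00, 0.65) = 1.00
  → value = 1.0000
|0.9584 − 1.0000| = 0.042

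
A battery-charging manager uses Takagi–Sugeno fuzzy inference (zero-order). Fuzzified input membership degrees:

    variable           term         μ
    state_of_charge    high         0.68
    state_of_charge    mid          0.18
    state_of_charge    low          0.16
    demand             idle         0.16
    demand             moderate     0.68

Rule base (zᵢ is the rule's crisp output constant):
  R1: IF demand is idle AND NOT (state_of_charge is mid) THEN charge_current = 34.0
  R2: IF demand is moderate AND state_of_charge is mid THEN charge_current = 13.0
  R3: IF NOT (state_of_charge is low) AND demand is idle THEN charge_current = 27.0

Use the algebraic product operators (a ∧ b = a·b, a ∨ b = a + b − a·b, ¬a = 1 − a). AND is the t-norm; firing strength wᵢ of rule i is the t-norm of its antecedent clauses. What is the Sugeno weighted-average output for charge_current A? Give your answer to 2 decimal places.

R1 (z=34.0): idle=0.16, ¬mid=1−0.18=0.82; AND[a·b] → w = 0.1312
R2 (z=13.0): moderate=0.68, mid=0.18; AND[a·b] → w = 0.1224
R3 (z=27.0): ¬low=1−0.16=0.84, idle=0.16; AND[a·b] → w = 0.1344
Weighted average = (0.1312·34.0 + 0.1224·13.0 + 0.1344·27.0) / (0.1312 + 0.1224 + 0.1344)
  = 9.6808 / 0.3880 = 24.95

24.95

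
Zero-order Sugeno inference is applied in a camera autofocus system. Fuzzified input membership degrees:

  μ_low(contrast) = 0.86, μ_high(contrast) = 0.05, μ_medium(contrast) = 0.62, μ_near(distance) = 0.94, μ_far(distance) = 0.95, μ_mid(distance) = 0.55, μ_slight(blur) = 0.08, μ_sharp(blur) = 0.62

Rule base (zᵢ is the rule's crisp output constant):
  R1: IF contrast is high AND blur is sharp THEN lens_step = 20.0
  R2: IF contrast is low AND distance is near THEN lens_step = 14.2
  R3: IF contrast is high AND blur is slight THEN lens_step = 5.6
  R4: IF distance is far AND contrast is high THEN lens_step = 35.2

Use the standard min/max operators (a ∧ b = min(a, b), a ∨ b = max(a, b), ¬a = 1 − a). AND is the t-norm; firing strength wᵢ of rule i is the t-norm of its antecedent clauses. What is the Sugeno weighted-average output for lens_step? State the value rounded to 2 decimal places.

R1 (z=20.0): high=0.05, sharp=0.62; AND[min(a, b)] → w = 0.05
R2 (z=14.2): low=0.86, near=0.94; AND[min(a, b)] → w = 0.86
R3 (z=5.6): high=0.05, slight=0.08; AND[min(a, b)] → w = 0.05
R4 (z=35.2): far=0.95, high=0.05; AND[min(a, b)] → w = 0.05
Weighted average = (0.05·20.0 + 0.86·14.2 + 0.05·5.6 + 0.05·35.2) / (0.05 + 0.86 + 0.05 + 0.05)
  = 15.2520 / 1.0100 = 15.10

15.10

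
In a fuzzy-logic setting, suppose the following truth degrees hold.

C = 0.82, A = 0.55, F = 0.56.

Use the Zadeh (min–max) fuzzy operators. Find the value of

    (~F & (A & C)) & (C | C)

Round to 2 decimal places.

0.44

~F = 1 − 0.56 = 0.44
A & C = min(a, b) on (0.55, 0.82) = 0.55
~F & (A & C) = min(a, b) on (0.44, 0.55) = 0.44
C | C = max(a, b) on (0.82, 0.82) = 0.82
(~F & (A & C)) & (C | C) = min(a, b) on (0.44, 0.82) = 0.44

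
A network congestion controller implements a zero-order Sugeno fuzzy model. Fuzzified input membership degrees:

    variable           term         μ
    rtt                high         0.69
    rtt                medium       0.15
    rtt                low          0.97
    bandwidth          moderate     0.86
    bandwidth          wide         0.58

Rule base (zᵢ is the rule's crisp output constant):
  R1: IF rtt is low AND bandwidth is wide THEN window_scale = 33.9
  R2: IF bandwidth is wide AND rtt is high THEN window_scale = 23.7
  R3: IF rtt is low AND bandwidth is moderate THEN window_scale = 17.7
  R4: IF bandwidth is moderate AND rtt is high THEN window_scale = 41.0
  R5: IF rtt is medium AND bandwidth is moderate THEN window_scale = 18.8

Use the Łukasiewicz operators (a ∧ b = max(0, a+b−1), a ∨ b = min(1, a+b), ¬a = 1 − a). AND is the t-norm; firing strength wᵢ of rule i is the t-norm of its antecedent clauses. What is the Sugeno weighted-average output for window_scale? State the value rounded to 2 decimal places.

28.27

R1 (z=33.9): low=0.97, wide=0.58; AND[max(0, a+b−1)] → w = 0.55
R2 (z=23.7): wide=0.58, high=0.69; AND[max(0, a+b−1)] → w = 0.27
R3 (z=17.7): low=0.97, moderate=0.86; AND[max(0, a+b−1)] → w = 0.83
R4 (z=41.0): moderate=0.86, high=0.69; AND[max(0, a+b−1)] → w = 0.55
R5 (z=18.8): medium=0.15, moderate=0.86; AND[max(0, a+b−1)] → w = 0.01
Weighted average = (0.55·33.9 + 0.27·23.7 + 0.83·17.7 + 0.55·41.0 + 0.01·18.8) / (0.55 + 0.27 + 0.83 + 0.55 + 0.01)
  = 62.4730 / 2.2100 = 28.27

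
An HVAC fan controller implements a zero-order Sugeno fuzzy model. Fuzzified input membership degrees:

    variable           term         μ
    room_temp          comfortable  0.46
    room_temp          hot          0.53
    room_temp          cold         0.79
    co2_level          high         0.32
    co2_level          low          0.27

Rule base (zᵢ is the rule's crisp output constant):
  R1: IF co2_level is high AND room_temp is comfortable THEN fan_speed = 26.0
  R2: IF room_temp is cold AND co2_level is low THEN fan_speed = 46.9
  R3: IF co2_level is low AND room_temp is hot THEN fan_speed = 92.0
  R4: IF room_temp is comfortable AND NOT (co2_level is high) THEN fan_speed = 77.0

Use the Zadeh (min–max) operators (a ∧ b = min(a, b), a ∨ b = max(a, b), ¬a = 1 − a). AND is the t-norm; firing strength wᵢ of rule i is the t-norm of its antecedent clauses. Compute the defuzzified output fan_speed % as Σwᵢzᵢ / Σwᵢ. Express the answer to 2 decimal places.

61.55

R1 (z=26.0): high=0.32, comfortable=0.46; AND[min(a, b)] → w = 0.32
R2 (z=46.9): cold=0.79, low=0.27; AND[min(a, b)] → w = 0.27
R3 (z=92.0): low=0.27, hot=0.53; AND[min(a, b)] → w = 0.27
R4 (z=77.0): comfortable=0.46, ¬high=1−0.32=0.68; AND[min(a, b)] → w = 0.46
Weighted average = (0.32·26.0 + 0.27·46.9 + 0.27·92.0 + 0.46·77.0) / (0.32 + 0.27 + 0.27 + 0.46)
  = 81.2430 / 1.3200 = 61.55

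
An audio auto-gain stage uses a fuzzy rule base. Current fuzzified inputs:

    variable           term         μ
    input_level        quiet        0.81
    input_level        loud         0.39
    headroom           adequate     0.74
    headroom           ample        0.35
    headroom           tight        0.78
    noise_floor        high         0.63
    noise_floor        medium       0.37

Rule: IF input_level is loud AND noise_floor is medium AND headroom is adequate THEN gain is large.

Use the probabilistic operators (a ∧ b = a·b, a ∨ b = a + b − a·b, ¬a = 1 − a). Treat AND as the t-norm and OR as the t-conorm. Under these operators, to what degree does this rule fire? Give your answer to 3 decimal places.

0.107

firing strength: loud=0.39, medium=0.37, adequate=0.74; AND[a·b] → w = 0.1068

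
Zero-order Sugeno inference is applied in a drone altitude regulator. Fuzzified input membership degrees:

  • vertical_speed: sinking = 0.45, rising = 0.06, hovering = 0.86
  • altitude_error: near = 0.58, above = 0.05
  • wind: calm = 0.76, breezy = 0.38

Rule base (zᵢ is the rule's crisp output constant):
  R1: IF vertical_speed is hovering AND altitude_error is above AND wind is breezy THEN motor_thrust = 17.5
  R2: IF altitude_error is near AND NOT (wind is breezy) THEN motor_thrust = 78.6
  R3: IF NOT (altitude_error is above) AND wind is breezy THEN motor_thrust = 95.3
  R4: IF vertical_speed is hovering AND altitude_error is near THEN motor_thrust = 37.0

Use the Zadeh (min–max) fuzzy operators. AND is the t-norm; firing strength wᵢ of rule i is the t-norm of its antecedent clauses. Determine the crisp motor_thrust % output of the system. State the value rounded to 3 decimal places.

R1 (z=17.5): hovering=0.86, above=0.05, breezy=0.38; AND[min(a, b)] → w = 0.05
R2 (z=78.6): near=0.58, ¬breezy=1−0.38=0.62; AND[min(a, b)] → w = 0.58
R3 (z=95.3): ¬above=1−0.05=0.95, breezy=0.38; AND[min(a, b)] → w = 0.38
R4 (z=37.0): hovering=0.86, near=0.58; AND[min(a, b)] → w = 0.58
Weighted average = (0.05·17.5 + 0.58·78.6 + 0.38·95.3 + 0.58·37.0) / (0.05 + 0.58 + 0.38 + 0.58)
  = 104.1370 / 1.5900 = 65.495

65.495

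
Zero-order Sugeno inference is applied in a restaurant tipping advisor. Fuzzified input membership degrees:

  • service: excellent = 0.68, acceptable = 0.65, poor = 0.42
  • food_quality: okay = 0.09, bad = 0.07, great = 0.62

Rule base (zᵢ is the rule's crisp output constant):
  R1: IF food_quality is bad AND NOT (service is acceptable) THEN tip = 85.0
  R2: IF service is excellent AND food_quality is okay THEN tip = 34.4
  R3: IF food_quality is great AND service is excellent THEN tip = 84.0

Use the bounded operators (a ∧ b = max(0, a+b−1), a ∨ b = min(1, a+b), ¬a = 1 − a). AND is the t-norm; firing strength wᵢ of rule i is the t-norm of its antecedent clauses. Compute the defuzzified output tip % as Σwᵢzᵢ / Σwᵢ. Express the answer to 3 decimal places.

R1 (z=85.0): bad=0.07, ¬acceptable=1−0.65=0.35; AND[max(0, a+b−1)] → w = 0.00
R2 (z=34.4): excellent=0.68, okay=0.09; AND[max(0, a+b−1)] → w = 0.00
R3 (z=84.0): great=0.62, excellent=0.68; AND[max(0, a+b−1)] → w = 0.30
Weighted average = (0.00·85.0 + 0.00·34.4 + 0.30·84.0) / (0.00 + 0.00 + 0.30)
  = 25.2000 / 0.3000 = 84.000

84.000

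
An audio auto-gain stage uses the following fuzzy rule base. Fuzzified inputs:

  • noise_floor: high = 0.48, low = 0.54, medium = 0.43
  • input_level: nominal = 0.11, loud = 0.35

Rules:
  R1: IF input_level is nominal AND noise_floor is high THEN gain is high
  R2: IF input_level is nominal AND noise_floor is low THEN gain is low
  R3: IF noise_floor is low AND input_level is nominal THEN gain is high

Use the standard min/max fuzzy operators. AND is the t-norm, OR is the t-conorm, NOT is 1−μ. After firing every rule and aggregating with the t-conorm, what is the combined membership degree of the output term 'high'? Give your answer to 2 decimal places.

0.11

R1: nominal=0.11, high=0.48; AND[min(a, b)] → w = 0.11
R2: nominal=0.11, low=0.54; AND[min(a, b)] → w = 0.11
R3: low=0.54, nominal=0.11; AND[min(a, b)] → w = 0.11
Rules with consequent 'high': {R1, R3} → strengths 0.11, 0.11
Aggregate via t-conorm [max(a, b)]: 0.11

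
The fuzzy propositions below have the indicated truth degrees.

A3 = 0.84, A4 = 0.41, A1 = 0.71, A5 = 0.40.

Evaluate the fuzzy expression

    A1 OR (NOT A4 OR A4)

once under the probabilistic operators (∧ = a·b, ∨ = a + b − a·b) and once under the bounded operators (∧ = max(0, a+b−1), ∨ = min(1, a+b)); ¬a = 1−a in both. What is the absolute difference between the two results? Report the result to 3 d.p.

Under probabilistic:
  NOT A4 = 1 − 0.4100 = 0.5900
  NOT A4 OR A4 = a + b − a·b on (0.5900, 0.4100) = 0.7581
  A1 OR (NOT A4 OR A4) = a + b − a·b on (0.7100, 0.7581) = 0.9298
  → value = 0.9298
Under bounded:
  NOT A4 = 1 − 0.41 = 0.59
  NOT A4 OR A4 = min(1, a+b) on (0.59, 0.41) = 1.00
  A1 OR (NOT A4 OR A4) = min(1, a+b) on (0.71, 1.00) = 1.00
  → value = 1.0000
|0.9298 − 1.0000| = 0.070

0.070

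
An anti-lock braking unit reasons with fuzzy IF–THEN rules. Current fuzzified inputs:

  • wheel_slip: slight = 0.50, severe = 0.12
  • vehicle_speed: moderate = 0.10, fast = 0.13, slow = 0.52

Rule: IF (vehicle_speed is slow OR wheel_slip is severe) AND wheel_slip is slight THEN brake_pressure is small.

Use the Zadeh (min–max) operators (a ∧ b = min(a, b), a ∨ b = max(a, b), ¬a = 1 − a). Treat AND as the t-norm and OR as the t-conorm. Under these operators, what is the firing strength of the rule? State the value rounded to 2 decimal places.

0.50

firing strength: (slow=0.52 OR severe=0.12) = 0.52; AND[min(a, b)] with slight=0.50 → w = 0.50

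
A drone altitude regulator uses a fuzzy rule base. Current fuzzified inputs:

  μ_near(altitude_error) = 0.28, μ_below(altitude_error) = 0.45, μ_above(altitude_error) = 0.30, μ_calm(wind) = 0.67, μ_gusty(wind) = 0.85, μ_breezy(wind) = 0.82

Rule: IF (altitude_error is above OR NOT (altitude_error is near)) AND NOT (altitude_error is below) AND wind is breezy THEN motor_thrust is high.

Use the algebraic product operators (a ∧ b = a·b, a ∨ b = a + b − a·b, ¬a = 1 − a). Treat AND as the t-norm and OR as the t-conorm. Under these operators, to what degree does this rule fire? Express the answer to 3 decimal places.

0.363

firing strength: (above=0.30 OR ¬near=1−0.28=0.72) = 0.8040; AND[a·b] with ¬below=1−0.45=0.55, breezy=0.82 → w = 0.3626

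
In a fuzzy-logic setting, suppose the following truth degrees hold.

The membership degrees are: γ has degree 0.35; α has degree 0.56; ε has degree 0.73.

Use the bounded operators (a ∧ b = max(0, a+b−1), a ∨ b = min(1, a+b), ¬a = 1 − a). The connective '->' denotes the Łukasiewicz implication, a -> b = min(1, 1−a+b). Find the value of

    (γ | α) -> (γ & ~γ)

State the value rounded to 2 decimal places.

γ | α = min(1, a+b) on (0.35, 0.56) = 0.91
~γ = 1 − 0.35 = 0.65
γ & ~γ = max(0, a+b−1) on (0.35, 0.65) = 0.00
(γ | α) -> (γ & ~γ)  [Łukasiewicz: min(1, 1−a+b)] with a=0.91, b=0.00 → 0.09

0.09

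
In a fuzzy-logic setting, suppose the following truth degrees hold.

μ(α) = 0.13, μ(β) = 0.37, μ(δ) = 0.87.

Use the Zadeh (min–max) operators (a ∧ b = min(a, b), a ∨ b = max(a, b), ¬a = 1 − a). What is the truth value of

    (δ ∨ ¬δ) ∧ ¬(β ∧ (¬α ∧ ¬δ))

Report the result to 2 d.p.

¬δ = 1 − 0.87 = 0.13
δ ∨ ¬δ = max(a, b) on (0.87, 0.13) = 0.87
¬α = 1 − 0.13 = 0.87
¬δ = 1 − 0.87 = 0.13
¬α ∧ ¬δ = min(a, b) on (0.87, 0.13) = 0.13
β ∧ (¬α ∧ ¬δ) = min(a, b) on (0.37, 0.13) = 0.13
¬(β ∧ (¬α ∧ ¬δ)) = 1 − 0.13 = 0.87
(δ ∨ ¬δ) ∧ ¬(β ∧ (¬α ∧ ¬δ)) = min(a, b) on (0.87, 0.87) = 0.87

0.87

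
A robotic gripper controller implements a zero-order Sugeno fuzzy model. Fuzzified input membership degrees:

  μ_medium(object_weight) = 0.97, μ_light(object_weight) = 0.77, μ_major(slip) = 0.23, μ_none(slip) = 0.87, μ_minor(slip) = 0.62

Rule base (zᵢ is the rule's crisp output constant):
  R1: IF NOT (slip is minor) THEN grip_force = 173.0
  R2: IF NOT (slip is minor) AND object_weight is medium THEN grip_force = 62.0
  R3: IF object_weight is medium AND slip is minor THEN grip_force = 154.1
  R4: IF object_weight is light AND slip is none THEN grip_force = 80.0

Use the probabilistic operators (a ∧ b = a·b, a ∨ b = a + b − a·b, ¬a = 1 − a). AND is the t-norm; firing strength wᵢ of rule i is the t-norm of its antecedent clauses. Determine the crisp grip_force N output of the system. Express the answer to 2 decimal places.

116.27

R1 (z=173.0): ¬minor=1−0.62=0.38 → w = 0.3800
R2 (z=62.0): ¬minor=1−0.62=0.38, medium=0.97; AND[a·b] → w = 0.3686
R3 (z=154.1): medium=0.97, minor=0.62; AND[a·b] → w = 0.6014
R4 (z=80.0): light=0.77, none=0.87; AND[a·b] → w = 0.6699
Weighted average = (0.3800·173.0 + 0.3686·62.0 + 0.6014·154.1 + 0.6699·80.0) / (0.3800 + 0.3686 + 0.6014 + 0.6699)
  = 234.8609 / 2.0199 = 116.27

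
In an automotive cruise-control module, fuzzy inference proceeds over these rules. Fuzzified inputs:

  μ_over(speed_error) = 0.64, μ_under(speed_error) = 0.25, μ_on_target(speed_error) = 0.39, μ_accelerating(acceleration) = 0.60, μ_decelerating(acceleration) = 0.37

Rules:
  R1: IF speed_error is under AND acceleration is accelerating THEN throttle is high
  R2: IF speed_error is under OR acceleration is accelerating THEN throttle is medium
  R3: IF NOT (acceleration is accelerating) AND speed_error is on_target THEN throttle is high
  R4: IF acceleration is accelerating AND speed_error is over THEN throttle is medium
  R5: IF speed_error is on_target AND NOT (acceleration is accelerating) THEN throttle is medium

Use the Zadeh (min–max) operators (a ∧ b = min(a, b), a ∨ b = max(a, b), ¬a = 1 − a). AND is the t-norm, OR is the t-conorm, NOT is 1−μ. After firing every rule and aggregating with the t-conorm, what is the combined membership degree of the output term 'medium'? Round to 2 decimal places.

0.60

R1: under=0.25, accelerating=0.60; AND[min(a, b)] → w = 0.25
R2: under=0.25, accelerating=0.60; OR[max(a, b)] → w = 0.60
R3: ¬accelerating=1−0.60=0.40, on_target=0.39; AND[min(a, b)] → w = 0.39
R4: accelerating=0.60, over=0.64; AND[min(a, b)] → w = 0.60
R5: on_target=0.39, ¬accelerating=1−0.60=0.40; AND[min(a, b)] → w = 0.39
Rules with consequent 'medium': {R2, R4, R5} → strengths 0.60, 0.60, 0.39
Aggregate via t-conorm [max(a, b)]: 0.60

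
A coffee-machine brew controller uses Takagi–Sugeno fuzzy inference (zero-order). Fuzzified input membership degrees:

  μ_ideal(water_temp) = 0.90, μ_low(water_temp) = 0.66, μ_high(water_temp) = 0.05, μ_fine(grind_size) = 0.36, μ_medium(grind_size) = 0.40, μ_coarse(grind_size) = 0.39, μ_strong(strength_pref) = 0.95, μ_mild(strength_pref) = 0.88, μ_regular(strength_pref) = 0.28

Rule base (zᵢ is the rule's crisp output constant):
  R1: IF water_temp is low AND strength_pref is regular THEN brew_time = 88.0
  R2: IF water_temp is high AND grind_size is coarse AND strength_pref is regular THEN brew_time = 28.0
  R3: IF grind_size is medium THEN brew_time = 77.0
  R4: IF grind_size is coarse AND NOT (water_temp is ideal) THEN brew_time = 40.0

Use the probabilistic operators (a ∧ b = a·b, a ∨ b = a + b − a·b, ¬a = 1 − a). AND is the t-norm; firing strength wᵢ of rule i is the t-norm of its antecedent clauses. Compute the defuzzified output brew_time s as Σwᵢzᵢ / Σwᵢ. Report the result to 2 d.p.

77.51

R1 (z=88.0): low=0.66, regular=0.28; AND[a·b] → w = 0.1848
R2 (z=28.0): high=0.05, coarse=0.39, regular=0.28; AND[a·b] → w = 0.0055
R3 (z=77.0): medium=0.40 → w = 0.4000
R4 (z=40.0): coarse=0.39, ¬ideal=1−0.90=0.10; AND[a·b] → w = 0.0390
Weighted average = (0.1848·88.0 + 0.0055·28.0 + 0.4000·77.0 + 0.0390·40.0) / (0.1848 + 0.0055 + 0.4000 + 0.0390)
  = 48.7753 / 0.6293 = 77.51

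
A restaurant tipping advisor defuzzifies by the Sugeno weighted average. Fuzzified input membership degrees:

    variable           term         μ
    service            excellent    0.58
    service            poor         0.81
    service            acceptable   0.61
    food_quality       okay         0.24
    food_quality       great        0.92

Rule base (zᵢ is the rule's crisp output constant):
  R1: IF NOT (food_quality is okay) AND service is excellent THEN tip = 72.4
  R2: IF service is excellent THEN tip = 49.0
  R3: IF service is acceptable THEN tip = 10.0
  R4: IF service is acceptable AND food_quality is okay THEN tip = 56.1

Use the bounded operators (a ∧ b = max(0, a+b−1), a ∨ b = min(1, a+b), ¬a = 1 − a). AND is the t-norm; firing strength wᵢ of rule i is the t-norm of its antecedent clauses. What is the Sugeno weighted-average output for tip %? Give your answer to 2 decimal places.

R1 (z=72.4): ¬okay=1−0.24=0.76, excellent=0.58; AND[max(0, a+b−1)] → w = 0.34
R2 (z=49.0): excellent=0.58 → w = 0.58
R3 (z=10.0): acceptable=0.61 → w = 0.61
R4 (z=56.1): acceptable=0.61, okay=0.24; AND[max(0, a+b−1)] → w = 0.00
Weighted average = (0.34·72.4 + 0.58·49.0 + 0.61·10.0 + 0.00·56.1) / (0.34 + 0.58 + 0.61 + 0.00)
  = 59.1360 / 1.5300 = 38.65

38.65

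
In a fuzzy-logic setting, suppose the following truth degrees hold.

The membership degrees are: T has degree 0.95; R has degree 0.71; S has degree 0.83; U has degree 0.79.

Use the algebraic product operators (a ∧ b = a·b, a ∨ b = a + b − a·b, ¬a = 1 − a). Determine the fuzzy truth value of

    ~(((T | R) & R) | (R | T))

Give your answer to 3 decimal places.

0.004

T | R = a + b − a·b on (0.9500, 0.7100) = 0.9855
(T | R) & R = a·b on (0.9855, 0.7100) = 0.6997
R | T = a + b − a·b on (0.7100, 0.9500) = 0.9855
((T | R) & R) | (R | T) = a + b − a·b on (0.6997, 0.9855) = 0.9956
~(((T | R) & R) | (R | T)) = 1 − 0.9956 = 0.0044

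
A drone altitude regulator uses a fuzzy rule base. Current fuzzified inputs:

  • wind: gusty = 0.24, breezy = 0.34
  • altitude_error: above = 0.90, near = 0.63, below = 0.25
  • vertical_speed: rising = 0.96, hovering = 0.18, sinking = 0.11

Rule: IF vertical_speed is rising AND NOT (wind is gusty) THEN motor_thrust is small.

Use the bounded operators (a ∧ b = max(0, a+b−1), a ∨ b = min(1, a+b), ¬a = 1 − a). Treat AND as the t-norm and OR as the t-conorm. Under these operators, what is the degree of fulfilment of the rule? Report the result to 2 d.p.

firing strength: rising=0.96, ¬gusty=1−0.24=0.76; AND[max(0, a+b−1)] → w = 0.72

0.72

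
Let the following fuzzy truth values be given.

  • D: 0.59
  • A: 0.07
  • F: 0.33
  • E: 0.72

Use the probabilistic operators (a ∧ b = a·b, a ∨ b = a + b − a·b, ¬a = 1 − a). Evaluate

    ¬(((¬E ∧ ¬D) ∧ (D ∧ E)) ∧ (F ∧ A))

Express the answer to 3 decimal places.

¬E = 1 − 0.7200 = 0.2800
¬D = 1 − 0.5900 = 0.4100
¬E ∧ ¬D = a·b on (0.2800, 0.4100) = 0.1148
D ∧ E = a·b on (0.5900, 0.7200) = 0.4248
(¬E ∧ ¬D) ∧ (D ∧ E) = a·b on (0.1148, 0.4248) = 0.0488
F ∧ A = a·b on (0.3300, 0.0700) = 0.0231
((¬E ∧ ¬D) ∧ (D ∧ E)) ∧ (F ∧ A) = a·b on (0.0488, 0.0231) = 0.0011
¬(((¬E ∧ ¬D) ∧ (D ∧ E)) ∧ (F ∧ A)) = 1 − 0.0011 = 0.9989

0.999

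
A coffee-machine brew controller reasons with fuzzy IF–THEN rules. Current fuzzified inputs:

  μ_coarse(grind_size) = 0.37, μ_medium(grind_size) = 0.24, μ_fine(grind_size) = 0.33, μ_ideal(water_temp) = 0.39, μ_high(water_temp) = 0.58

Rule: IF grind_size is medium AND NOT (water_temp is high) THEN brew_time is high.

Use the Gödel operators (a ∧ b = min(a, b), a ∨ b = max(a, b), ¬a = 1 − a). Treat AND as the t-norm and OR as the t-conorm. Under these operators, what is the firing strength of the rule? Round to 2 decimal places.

firing strength: medium=0.24, ¬high=1−0.58=0.42; AND[min(a, b)] → w = 0.24

0.24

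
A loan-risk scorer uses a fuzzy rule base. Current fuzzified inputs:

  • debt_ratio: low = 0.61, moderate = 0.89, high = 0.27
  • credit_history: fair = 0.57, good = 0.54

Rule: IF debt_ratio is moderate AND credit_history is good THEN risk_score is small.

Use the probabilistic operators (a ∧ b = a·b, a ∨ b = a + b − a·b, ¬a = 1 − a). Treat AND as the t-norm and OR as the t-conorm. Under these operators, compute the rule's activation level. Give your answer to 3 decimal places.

firing strength: moderate=0.89, good=0.54; AND[a·b] → w = 0.4806

0.481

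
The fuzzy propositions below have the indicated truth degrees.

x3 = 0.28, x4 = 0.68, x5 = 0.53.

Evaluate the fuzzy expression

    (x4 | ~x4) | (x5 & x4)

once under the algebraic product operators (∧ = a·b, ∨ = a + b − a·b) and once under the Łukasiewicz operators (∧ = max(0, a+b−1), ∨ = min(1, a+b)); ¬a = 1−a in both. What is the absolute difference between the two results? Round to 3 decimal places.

0.139

Under algebraic product:
  ~x4 = 1 − 0.6800 = 0.3200
  x4 | ~x4 = a + b − a·b on (0.6800, 0.3200) = 0.7824
  x5 & x4 = a·b on (0.5300, 0.6800) = 0.3604
  (x4 | ~x4) | (x5 & x4) = a + b − a·b on (0.7824, 0.3604) = 0.8608
  → value = 0.8608
Under Łukasiewicz:
  ~x4 = 1 − 0.68 = 0.32
  x4 | ~x4 = min(1, a+b) on (0.68, 0.32) = 1.00
  x5 & x4 = max(0, a+b−1) on (0.53, 0.68) = 0.21
  (x4 | ~x4) | (x5 & x4) = min(1, a+b) on (1.00, 0.21) = 1.00
  → value = 1.0000
|0.8608 − 1.0000| = 0.139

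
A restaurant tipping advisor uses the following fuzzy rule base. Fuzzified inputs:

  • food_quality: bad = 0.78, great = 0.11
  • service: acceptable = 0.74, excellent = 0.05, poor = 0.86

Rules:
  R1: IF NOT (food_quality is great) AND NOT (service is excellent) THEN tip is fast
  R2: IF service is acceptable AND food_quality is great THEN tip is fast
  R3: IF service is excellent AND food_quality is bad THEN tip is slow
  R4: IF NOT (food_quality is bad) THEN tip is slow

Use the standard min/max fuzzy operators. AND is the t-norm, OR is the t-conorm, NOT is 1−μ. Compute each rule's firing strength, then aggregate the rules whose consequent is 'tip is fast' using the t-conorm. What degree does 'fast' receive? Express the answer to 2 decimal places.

R1: ¬great=1−0.11=0.89, ¬excellent=1−0.05=0.95; AND[min(a, b)] → w = 0.89
R2: acceptable=0.74, great=0.11; AND[min(a, b)] → w = 0.11
R3: excellent=0.05, bad=0.78; AND[min(a, b)] → w = 0.05
R4: ¬bad=1−0.78=0.22 → w = 0.22
Rules with consequent 'fast': {R1, R2} → strengths 0.89, 0.11
Aggregate via t-conorm [max(a, b)]: 0.89

0.89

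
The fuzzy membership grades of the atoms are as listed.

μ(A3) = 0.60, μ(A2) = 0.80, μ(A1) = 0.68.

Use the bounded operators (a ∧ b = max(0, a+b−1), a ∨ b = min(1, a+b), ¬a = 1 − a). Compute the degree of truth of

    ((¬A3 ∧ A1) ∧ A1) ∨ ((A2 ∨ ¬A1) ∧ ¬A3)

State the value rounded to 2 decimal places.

¬A3 = 1 − 0.60 = 0.40
¬A3 ∧ A1 = max(0, a+b−1) on (0.40, 0.68) = 0.08
(¬A3 ∧ A1) ∧ A1 = max(0, a+b−1) on (0.08, 0.68) = 0.00
¬A1 = 1 − 0.68 = 0.32
A2 ∨ ¬A1 = min(1, a+b) on (0.80, 0.32) = 1.00
¬A3 = 1 − 0.60 = 0.40
(A2 ∨ ¬A1) ∧ ¬A3 = max(0, a+b−1) on (1.00, 0.40) = 0.40
((¬A3 ∧ A1) ∧ A1) ∨ ((A2 ∨ ¬A1) ∧ ¬A3) = min(1, a+b) on (0.00, 0.40) = 0.40

0.40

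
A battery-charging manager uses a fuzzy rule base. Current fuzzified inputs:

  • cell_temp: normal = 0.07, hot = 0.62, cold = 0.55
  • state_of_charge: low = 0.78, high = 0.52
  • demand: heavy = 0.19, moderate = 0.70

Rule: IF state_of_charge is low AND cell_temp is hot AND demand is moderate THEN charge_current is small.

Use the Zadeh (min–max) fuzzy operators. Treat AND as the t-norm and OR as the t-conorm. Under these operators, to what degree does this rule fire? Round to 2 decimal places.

firing strength: low=0.78, hot=0.62, moderate=0.70; AND[min(a, b)] → w = 0.62

0.62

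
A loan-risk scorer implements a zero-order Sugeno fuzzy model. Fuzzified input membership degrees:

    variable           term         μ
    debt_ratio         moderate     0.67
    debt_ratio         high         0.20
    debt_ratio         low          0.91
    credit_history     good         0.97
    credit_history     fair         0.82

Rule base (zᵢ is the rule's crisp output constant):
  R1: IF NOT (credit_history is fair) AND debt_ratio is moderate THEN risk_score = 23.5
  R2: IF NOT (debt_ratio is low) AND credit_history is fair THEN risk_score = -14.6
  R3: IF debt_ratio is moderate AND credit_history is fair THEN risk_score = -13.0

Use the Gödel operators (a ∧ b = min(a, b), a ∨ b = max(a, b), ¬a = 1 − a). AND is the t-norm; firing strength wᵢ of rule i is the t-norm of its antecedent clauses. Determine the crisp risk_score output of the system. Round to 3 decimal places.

-6.164

R1 (z=23.5): ¬fair=1−0.82=0.18, moderate=0.67; AND[min(a, b)] → w = 0.18
R2 (z=-14.6): ¬low=1−0.91=0.09, fair=0.82; AND[min(a, b)] → w = 0.09
R3 (z=-13.0): moderate=0.67, fair=0.82; AND[min(a, b)] → w = 0.67
Weighted average = (0.18·23.5 + 0.09·-14.6 + 0.67·-13.0) / (0.18 + 0.09 + 0.67)
  = -5.7940 / 0.9400 = -6.164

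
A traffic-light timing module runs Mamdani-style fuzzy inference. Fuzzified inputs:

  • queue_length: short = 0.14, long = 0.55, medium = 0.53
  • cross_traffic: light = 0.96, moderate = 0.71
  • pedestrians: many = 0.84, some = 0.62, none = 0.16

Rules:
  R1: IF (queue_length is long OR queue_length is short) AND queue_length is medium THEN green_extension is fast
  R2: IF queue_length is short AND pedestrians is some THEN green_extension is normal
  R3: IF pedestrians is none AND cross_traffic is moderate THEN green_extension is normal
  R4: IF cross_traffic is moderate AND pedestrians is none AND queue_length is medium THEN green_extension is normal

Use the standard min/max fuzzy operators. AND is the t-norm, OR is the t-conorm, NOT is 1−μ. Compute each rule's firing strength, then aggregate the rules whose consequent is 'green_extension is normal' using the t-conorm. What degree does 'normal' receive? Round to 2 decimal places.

R1: (long=0.55 OR short=0.14) = 0.55; AND[min(a, b)] with medium=0.53 → w = 0.53
R2: short=0.14, some=0.62; AND[min(a, b)] → w = 0.14
R3: none=0.16, moderate=0.71; AND[min(a, b)] → w = 0.16
R4: moderate=0.71, none=0.16, medium=0.53; AND[min(a, b)] → w = 0.16
Rules with consequent 'normal': {R2, R3, R4} → strengths 0.14, 0.16, 0.16
Aggregate via t-conorm [max(a, b)]: 0.16

0.16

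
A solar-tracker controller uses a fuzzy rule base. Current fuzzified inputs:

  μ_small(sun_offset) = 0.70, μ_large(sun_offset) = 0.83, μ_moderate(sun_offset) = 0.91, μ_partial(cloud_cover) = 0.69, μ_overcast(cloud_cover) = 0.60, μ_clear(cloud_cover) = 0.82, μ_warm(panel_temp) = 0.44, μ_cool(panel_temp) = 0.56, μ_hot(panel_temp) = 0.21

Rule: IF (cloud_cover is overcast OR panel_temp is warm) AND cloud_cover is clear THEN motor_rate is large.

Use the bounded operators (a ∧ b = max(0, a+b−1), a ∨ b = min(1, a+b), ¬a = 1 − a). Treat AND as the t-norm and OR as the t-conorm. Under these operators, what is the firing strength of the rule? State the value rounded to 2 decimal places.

0.82

firing strength: (overcast=0.60 OR warm=0.44) = 1.00; AND[max(0, a+b−1)] with clear=0.82 → w = 0.82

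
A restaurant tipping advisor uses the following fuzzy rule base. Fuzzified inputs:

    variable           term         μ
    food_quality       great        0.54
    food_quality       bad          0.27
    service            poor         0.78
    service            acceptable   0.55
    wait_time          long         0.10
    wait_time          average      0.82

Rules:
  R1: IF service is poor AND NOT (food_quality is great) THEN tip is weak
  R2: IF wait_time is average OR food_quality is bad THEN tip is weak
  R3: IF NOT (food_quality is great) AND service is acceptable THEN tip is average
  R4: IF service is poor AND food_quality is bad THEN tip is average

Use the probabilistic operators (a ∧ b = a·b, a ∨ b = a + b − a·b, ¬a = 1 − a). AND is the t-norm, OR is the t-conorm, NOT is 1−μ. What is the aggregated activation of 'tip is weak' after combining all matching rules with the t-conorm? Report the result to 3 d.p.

R1: poor=0.78, ¬great=1−0.54=0.46; AND[a·b] → w = 0.3588
R2: average=0.82, bad=0.27; OR[a + b − a·b] → w = 0.8686
R3: ¬great=1−0.54=0.46, acceptable=0.55; AND[a·b] → w = 0.2530
R4: poor=0.78, bad=0.27; AND[a·b] → w = 0.2106
Rules with consequent 'weak': {R1, R2} → strengths 0.3588, 0.8686
Aggregate via t-conorm [a + b − a·b]: 0.9157

0.916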